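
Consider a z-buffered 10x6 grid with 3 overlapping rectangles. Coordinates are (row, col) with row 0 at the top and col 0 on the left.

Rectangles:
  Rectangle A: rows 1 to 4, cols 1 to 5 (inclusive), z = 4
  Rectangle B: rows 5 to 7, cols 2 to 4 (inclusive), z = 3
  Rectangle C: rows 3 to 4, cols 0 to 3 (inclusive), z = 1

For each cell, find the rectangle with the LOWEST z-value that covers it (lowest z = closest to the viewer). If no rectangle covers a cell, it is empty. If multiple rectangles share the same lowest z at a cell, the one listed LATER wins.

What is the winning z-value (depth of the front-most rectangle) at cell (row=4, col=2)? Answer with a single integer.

Check cell (4,2):
  A: rows 1-4 cols 1-5 z=4 -> covers; best now A (z=4)
  B: rows 5-7 cols 2-4 -> outside (row miss)
  C: rows 3-4 cols 0-3 z=1 -> covers; best now C (z=1)
Winner: C at z=1

Answer: 1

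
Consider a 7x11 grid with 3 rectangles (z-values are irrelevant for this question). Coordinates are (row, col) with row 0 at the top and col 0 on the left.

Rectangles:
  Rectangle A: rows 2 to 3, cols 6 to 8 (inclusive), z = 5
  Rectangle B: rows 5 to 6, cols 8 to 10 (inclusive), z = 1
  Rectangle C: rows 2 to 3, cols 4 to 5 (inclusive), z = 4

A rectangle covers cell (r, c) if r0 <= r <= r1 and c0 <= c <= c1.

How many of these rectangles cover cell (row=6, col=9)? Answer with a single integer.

Answer: 1

Derivation:
Check cell (6,9):
  A: rows 2-3 cols 6-8 -> outside (row miss)
  B: rows 5-6 cols 8-10 -> covers
  C: rows 2-3 cols 4-5 -> outside (row miss)
Count covering = 1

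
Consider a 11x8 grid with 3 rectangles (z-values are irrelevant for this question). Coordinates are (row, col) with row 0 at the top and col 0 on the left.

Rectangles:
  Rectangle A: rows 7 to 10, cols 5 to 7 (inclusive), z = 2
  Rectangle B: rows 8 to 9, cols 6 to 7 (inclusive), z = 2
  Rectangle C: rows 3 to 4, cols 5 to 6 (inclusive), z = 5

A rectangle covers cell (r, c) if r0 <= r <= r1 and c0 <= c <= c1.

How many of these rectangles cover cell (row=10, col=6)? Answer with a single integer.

Check cell (10,6):
  A: rows 7-10 cols 5-7 -> covers
  B: rows 8-9 cols 6-7 -> outside (row miss)
  C: rows 3-4 cols 5-6 -> outside (row miss)
Count covering = 1

Answer: 1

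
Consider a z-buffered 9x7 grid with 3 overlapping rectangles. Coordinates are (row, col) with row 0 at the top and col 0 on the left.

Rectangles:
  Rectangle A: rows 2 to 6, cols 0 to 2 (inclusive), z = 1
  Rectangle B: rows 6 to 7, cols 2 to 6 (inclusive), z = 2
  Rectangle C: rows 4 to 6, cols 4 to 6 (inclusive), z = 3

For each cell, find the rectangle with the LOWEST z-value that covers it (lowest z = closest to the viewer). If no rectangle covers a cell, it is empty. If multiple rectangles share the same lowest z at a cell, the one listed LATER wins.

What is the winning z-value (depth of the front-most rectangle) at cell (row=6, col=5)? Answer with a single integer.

Check cell (6,5):
  A: rows 2-6 cols 0-2 -> outside (col miss)
  B: rows 6-7 cols 2-6 z=2 -> covers; best now B (z=2)
  C: rows 4-6 cols 4-6 z=3 -> covers; best now B (z=2)
Winner: B at z=2

Answer: 2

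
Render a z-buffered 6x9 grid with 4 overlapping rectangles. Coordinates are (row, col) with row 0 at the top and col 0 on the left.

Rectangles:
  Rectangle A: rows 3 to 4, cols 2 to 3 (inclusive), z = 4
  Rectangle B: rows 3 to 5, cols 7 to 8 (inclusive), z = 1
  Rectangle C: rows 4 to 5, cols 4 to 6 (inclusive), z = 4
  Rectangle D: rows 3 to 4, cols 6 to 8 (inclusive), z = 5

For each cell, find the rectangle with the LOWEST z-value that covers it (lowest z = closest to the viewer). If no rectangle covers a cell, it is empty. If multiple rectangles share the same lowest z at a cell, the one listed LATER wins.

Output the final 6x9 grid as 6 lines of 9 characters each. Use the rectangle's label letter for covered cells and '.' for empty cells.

.........
.........
.........
..AA..DBB
..AACCCBB
....CCCBB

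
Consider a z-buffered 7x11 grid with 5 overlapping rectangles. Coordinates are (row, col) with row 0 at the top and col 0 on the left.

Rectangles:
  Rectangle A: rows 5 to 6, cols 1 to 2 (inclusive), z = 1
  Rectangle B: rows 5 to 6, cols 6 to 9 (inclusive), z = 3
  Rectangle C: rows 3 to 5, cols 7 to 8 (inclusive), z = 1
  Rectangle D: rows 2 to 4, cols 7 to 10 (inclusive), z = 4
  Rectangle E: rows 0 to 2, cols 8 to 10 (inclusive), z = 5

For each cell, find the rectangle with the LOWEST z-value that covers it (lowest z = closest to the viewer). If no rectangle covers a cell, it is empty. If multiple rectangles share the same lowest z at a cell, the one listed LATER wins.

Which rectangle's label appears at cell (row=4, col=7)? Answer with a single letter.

Check cell (4,7):
  A: rows 5-6 cols 1-2 -> outside (row miss)
  B: rows 5-6 cols 6-9 -> outside (row miss)
  C: rows 3-5 cols 7-8 z=1 -> covers; best now C (z=1)
  D: rows 2-4 cols 7-10 z=4 -> covers; best now C (z=1)
  E: rows 0-2 cols 8-10 -> outside (row miss)
Winner: C at z=1

Answer: C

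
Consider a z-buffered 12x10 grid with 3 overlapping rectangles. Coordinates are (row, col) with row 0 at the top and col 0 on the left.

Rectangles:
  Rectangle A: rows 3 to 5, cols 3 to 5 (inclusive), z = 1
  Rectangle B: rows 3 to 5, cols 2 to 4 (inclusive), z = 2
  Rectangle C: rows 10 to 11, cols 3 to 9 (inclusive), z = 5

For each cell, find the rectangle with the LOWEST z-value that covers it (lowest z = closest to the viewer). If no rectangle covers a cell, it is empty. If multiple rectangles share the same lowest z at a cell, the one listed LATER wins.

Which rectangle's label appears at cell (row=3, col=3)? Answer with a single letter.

Answer: A

Derivation:
Check cell (3,3):
  A: rows 3-5 cols 3-5 z=1 -> covers; best now A (z=1)
  B: rows 3-5 cols 2-4 z=2 -> covers; best now A (z=1)
  C: rows 10-11 cols 3-9 -> outside (row miss)
Winner: A at z=1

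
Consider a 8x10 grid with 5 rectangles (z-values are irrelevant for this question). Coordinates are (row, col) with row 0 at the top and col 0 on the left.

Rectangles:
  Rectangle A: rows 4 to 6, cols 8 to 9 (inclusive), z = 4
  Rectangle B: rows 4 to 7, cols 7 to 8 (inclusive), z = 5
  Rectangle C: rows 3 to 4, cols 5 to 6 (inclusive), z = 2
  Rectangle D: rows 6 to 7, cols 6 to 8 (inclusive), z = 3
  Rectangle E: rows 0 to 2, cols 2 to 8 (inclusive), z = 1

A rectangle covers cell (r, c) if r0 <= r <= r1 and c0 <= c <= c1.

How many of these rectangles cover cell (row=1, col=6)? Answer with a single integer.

Answer: 1

Derivation:
Check cell (1,6):
  A: rows 4-6 cols 8-9 -> outside (row miss)
  B: rows 4-7 cols 7-8 -> outside (row miss)
  C: rows 3-4 cols 5-6 -> outside (row miss)
  D: rows 6-7 cols 6-8 -> outside (row miss)
  E: rows 0-2 cols 2-8 -> covers
Count covering = 1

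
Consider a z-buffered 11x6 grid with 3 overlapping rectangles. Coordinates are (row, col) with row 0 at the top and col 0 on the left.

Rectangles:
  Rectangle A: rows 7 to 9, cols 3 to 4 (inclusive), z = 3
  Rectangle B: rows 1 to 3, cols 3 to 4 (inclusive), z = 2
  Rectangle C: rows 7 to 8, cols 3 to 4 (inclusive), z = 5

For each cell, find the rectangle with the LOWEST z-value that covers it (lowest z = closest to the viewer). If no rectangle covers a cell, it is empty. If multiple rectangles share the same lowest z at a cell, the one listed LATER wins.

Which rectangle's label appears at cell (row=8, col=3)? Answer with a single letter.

Answer: A

Derivation:
Check cell (8,3):
  A: rows 7-9 cols 3-4 z=3 -> covers; best now A (z=3)
  B: rows 1-3 cols 3-4 -> outside (row miss)
  C: rows 7-8 cols 3-4 z=5 -> covers; best now A (z=3)
Winner: A at z=3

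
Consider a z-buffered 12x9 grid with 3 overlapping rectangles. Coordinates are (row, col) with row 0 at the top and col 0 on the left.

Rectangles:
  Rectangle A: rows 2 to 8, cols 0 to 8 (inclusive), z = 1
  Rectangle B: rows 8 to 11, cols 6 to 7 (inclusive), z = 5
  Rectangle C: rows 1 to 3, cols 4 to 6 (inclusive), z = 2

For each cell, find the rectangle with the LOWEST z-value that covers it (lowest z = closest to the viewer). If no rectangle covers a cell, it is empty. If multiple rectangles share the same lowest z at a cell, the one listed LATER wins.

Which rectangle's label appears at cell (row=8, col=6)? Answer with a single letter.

Answer: A

Derivation:
Check cell (8,6):
  A: rows 2-8 cols 0-8 z=1 -> covers; best now A (z=1)
  B: rows 8-11 cols 6-7 z=5 -> covers; best now A (z=1)
  C: rows 1-3 cols 4-6 -> outside (row miss)
Winner: A at z=1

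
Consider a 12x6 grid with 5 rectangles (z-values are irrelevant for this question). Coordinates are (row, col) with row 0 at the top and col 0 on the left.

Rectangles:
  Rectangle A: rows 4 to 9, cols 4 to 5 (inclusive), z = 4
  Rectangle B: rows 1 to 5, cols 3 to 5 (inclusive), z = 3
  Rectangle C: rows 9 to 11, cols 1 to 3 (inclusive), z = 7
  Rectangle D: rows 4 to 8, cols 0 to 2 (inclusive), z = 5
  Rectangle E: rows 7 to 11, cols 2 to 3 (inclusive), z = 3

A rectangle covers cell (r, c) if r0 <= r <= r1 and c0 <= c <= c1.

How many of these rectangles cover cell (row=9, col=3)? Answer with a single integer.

Check cell (9,3):
  A: rows 4-9 cols 4-5 -> outside (col miss)
  B: rows 1-5 cols 3-5 -> outside (row miss)
  C: rows 9-11 cols 1-3 -> covers
  D: rows 4-8 cols 0-2 -> outside (row miss)
  E: rows 7-11 cols 2-3 -> covers
Count covering = 2

Answer: 2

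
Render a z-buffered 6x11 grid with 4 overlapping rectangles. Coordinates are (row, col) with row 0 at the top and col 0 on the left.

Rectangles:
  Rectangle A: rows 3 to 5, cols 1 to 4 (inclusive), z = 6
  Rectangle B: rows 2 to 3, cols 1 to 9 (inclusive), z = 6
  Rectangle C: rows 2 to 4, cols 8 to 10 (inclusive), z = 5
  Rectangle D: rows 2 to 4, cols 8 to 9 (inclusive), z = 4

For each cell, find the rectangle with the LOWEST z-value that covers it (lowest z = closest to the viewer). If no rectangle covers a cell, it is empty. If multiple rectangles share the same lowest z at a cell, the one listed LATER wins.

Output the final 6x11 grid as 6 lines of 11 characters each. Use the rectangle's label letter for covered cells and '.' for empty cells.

...........
...........
.BBBBBBBDDC
.BBBBBBBDDC
.AAAA...DDC
.AAAA......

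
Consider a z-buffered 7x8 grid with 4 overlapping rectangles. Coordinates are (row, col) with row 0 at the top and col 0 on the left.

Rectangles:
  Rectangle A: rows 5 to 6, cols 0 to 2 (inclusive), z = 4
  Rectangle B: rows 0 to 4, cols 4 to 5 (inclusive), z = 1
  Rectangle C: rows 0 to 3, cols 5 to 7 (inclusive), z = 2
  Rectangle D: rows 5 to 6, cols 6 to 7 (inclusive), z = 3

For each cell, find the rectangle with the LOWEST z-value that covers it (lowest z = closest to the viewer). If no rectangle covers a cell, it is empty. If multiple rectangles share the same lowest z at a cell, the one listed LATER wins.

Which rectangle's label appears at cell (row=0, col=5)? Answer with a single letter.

Check cell (0,5):
  A: rows 5-6 cols 0-2 -> outside (row miss)
  B: rows 0-4 cols 4-5 z=1 -> covers; best now B (z=1)
  C: rows 0-3 cols 5-7 z=2 -> covers; best now B (z=1)
  D: rows 5-6 cols 6-7 -> outside (row miss)
Winner: B at z=1

Answer: B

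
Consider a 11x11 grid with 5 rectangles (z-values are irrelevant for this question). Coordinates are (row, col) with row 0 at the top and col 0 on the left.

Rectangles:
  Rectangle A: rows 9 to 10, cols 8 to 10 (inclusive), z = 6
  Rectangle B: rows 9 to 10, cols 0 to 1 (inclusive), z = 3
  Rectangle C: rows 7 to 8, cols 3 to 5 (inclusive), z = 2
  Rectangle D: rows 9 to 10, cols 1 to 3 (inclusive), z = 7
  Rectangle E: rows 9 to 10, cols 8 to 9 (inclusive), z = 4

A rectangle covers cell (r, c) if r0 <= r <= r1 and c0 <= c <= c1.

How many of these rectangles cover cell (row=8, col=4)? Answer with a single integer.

Check cell (8,4):
  A: rows 9-10 cols 8-10 -> outside (row miss)
  B: rows 9-10 cols 0-1 -> outside (row miss)
  C: rows 7-8 cols 3-5 -> covers
  D: rows 9-10 cols 1-3 -> outside (row miss)
  E: rows 9-10 cols 8-9 -> outside (row miss)
Count covering = 1

Answer: 1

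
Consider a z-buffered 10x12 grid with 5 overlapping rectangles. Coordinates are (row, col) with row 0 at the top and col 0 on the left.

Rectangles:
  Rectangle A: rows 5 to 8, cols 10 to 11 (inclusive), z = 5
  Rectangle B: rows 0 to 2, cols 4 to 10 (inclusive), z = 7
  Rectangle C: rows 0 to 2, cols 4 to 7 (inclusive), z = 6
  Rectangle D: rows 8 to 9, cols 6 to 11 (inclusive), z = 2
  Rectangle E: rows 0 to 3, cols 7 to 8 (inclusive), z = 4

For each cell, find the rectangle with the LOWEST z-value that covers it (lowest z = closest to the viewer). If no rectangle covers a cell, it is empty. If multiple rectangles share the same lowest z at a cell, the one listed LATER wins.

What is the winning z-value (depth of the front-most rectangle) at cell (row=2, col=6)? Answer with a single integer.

Check cell (2,6):
  A: rows 5-8 cols 10-11 -> outside (row miss)
  B: rows 0-2 cols 4-10 z=7 -> covers; best now B (z=7)
  C: rows 0-2 cols 4-7 z=6 -> covers; best now C (z=6)
  D: rows 8-9 cols 6-11 -> outside (row miss)
  E: rows 0-3 cols 7-8 -> outside (col miss)
Winner: C at z=6

Answer: 6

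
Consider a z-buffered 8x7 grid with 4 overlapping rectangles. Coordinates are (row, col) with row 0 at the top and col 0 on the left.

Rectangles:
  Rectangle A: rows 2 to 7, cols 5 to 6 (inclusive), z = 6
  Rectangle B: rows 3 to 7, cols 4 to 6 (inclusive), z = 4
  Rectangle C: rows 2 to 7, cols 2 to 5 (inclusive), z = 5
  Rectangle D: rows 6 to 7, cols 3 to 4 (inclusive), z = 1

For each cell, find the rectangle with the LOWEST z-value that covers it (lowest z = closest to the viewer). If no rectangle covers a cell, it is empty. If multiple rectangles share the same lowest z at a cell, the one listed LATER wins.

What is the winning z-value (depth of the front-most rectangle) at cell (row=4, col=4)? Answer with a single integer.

Check cell (4,4):
  A: rows 2-7 cols 5-6 -> outside (col miss)
  B: rows 3-7 cols 4-6 z=4 -> covers; best now B (z=4)
  C: rows 2-7 cols 2-5 z=5 -> covers; best now B (z=4)
  D: rows 6-7 cols 3-4 -> outside (row miss)
Winner: B at z=4

Answer: 4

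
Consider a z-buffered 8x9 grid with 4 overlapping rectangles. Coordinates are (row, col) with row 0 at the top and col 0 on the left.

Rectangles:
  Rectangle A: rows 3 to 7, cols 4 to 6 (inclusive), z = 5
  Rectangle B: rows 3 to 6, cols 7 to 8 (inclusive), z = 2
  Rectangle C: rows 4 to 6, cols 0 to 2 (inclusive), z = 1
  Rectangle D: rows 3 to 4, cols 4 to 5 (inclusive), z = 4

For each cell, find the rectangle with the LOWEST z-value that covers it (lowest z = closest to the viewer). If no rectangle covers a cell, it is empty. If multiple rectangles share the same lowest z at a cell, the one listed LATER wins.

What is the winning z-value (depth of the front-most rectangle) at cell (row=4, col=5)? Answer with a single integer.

Check cell (4,5):
  A: rows 3-7 cols 4-6 z=5 -> covers; best now A (z=5)
  B: rows 3-6 cols 7-8 -> outside (col miss)
  C: rows 4-6 cols 0-2 -> outside (col miss)
  D: rows 3-4 cols 4-5 z=4 -> covers; best now D (z=4)
Winner: D at z=4

Answer: 4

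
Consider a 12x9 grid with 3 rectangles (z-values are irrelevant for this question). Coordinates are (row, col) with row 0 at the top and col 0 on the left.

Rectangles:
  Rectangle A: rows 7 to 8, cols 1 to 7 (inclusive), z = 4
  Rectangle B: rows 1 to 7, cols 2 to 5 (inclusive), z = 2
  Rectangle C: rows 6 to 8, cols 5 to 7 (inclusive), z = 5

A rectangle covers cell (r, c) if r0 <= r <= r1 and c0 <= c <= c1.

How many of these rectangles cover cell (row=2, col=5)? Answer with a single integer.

Check cell (2,5):
  A: rows 7-8 cols 1-7 -> outside (row miss)
  B: rows 1-7 cols 2-5 -> covers
  C: rows 6-8 cols 5-7 -> outside (row miss)
Count covering = 1

Answer: 1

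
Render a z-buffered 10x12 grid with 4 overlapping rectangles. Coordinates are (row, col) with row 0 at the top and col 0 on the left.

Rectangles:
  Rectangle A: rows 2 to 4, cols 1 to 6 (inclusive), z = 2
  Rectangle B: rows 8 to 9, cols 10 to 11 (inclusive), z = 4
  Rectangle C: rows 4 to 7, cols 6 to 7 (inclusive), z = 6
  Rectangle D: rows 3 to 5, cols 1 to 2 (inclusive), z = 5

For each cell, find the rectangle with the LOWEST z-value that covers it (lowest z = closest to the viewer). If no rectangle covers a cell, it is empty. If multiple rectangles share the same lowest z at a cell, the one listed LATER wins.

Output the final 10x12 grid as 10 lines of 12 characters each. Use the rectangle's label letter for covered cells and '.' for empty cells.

............
............
.AAAAAA.....
.AAAAAA.....
.AAAAAAC....
.DD...CC....
......CC....
......CC....
..........BB
..........BB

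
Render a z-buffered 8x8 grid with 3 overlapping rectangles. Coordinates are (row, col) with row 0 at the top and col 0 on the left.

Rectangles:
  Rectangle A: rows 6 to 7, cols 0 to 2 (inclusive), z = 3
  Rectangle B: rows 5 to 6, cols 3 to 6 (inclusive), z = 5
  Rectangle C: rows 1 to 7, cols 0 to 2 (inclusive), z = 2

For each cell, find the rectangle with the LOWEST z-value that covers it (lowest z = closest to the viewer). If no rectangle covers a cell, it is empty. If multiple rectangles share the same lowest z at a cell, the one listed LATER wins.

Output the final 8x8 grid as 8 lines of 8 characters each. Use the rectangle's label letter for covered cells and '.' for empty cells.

........
CCC.....
CCC.....
CCC.....
CCC.....
CCCBBBB.
CCCBBBB.
CCC.....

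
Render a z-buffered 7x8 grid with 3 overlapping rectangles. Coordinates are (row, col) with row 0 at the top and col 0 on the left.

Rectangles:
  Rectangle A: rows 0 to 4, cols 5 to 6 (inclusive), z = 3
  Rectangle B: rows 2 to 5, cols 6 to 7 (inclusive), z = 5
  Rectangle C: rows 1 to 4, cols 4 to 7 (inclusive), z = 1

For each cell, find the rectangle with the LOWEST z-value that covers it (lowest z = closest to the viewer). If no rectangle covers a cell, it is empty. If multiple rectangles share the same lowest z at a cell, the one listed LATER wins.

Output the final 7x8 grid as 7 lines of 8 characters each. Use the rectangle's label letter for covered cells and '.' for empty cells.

.....AA.
....CCCC
....CCCC
....CCCC
....CCCC
......BB
........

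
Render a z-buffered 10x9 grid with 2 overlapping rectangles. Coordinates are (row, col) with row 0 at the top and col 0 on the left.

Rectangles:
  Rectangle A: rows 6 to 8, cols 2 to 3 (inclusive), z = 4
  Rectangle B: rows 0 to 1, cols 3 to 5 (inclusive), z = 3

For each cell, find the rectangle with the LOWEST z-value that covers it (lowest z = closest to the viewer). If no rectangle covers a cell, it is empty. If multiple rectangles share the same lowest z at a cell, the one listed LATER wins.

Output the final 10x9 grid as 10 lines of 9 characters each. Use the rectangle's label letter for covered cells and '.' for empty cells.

...BBB...
...BBB...
.........
.........
.........
.........
..AA.....
..AA.....
..AA.....
.........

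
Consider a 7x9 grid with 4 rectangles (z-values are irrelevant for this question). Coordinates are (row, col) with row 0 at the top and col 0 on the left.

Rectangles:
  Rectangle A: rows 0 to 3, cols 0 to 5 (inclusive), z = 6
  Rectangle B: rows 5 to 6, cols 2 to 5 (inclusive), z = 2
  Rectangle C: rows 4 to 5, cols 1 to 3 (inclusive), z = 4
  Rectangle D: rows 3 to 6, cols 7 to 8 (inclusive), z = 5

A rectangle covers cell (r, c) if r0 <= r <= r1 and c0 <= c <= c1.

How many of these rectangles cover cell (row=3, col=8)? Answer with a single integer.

Check cell (3,8):
  A: rows 0-3 cols 0-5 -> outside (col miss)
  B: rows 5-6 cols 2-5 -> outside (row miss)
  C: rows 4-5 cols 1-3 -> outside (row miss)
  D: rows 3-6 cols 7-8 -> covers
Count covering = 1

Answer: 1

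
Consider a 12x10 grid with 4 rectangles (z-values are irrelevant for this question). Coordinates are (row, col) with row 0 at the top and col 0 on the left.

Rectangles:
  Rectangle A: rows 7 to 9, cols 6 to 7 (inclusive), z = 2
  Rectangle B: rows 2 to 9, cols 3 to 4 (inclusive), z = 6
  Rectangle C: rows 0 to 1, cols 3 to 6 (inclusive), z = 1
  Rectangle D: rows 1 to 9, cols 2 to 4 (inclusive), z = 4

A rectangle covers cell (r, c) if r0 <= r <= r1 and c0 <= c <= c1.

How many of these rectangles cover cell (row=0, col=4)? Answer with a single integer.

Answer: 1

Derivation:
Check cell (0,4):
  A: rows 7-9 cols 6-7 -> outside (row miss)
  B: rows 2-9 cols 3-4 -> outside (row miss)
  C: rows 0-1 cols 3-6 -> covers
  D: rows 1-9 cols 2-4 -> outside (row miss)
Count covering = 1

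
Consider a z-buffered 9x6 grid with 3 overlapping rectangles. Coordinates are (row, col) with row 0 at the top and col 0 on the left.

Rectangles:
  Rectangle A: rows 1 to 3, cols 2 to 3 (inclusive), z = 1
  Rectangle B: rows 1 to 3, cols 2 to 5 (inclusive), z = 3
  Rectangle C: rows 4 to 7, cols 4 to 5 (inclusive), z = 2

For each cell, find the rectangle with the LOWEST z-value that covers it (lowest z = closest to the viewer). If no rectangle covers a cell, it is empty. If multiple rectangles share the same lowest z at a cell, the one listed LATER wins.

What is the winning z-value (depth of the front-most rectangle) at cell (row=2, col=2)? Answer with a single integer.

Answer: 1

Derivation:
Check cell (2,2):
  A: rows 1-3 cols 2-3 z=1 -> covers; best now A (z=1)
  B: rows 1-3 cols 2-5 z=3 -> covers; best now A (z=1)
  C: rows 4-7 cols 4-5 -> outside (row miss)
Winner: A at z=1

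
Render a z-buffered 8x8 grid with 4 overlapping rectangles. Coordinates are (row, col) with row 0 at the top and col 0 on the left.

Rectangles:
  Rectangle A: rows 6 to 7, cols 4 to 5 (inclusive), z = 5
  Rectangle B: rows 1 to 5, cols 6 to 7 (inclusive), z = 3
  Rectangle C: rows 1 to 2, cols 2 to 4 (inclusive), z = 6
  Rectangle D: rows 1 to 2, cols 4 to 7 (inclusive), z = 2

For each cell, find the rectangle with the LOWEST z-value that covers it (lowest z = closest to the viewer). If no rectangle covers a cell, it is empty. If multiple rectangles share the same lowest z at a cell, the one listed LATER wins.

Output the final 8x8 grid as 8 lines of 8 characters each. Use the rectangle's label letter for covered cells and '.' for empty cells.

........
..CCDDDD
..CCDDDD
......BB
......BB
......BB
....AA..
....AA..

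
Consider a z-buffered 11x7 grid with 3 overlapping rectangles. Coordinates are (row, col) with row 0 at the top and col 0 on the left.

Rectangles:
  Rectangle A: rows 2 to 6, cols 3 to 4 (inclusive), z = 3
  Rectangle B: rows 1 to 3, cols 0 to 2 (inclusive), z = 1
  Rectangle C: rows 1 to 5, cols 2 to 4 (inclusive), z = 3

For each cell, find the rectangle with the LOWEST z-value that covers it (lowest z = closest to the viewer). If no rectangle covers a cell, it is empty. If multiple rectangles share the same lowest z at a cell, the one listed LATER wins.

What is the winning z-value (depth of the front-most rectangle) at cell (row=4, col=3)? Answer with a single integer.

Check cell (4,3):
  A: rows 2-6 cols 3-4 z=3 -> covers; best now A (z=3)
  B: rows 1-3 cols 0-2 -> outside (row miss)
  C: rows 1-5 cols 2-4 z=3 -> covers; best now C (z=3)
Winner: C at z=3

Answer: 3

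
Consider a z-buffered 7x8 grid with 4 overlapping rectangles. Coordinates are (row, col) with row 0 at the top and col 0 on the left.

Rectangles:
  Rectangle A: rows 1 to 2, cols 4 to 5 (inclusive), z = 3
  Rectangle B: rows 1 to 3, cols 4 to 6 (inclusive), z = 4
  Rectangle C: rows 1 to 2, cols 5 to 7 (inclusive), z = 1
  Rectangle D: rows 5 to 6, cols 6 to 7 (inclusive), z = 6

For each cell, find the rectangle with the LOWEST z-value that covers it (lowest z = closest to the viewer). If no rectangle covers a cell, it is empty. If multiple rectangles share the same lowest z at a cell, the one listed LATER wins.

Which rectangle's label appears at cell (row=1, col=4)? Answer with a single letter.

Check cell (1,4):
  A: rows 1-2 cols 4-5 z=3 -> covers; best now A (z=3)
  B: rows 1-3 cols 4-6 z=4 -> covers; best now A (z=3)
  C: rows 1-2 cols 5-7 -> outside (col miss)
  D: rows 5-6 cols 6-7 -> outside (row miss)
Winner: A at z=3

Answer: A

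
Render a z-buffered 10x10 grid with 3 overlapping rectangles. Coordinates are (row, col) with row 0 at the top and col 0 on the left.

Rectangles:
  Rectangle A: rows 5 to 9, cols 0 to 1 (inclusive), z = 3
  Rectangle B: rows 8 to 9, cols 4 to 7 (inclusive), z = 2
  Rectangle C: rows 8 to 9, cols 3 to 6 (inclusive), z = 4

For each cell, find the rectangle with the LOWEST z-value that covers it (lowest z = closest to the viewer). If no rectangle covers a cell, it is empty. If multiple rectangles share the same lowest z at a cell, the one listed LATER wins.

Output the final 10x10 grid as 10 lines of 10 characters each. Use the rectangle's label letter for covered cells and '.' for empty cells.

..........
..........
..........
..........
..........
AA........
AA........
AA........
AA.CBBBB..
AA.CBBBB..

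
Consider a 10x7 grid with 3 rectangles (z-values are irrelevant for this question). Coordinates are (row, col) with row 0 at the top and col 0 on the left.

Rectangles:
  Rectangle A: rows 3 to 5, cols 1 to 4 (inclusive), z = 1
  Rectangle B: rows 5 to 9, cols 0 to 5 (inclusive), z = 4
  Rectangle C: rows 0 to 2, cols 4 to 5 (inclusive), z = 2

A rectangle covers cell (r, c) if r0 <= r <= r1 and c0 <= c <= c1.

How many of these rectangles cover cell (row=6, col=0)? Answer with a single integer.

Answer: 1

Derivation:
Check cell (6,0):
  A: rows 3-5 cols 1-4 -> outside (row miss)
  B: rows 5-9 cols 0-5 -> covers
  C: rows 0-2 cols 4-5 -> outside (row miss)
Count covering = 1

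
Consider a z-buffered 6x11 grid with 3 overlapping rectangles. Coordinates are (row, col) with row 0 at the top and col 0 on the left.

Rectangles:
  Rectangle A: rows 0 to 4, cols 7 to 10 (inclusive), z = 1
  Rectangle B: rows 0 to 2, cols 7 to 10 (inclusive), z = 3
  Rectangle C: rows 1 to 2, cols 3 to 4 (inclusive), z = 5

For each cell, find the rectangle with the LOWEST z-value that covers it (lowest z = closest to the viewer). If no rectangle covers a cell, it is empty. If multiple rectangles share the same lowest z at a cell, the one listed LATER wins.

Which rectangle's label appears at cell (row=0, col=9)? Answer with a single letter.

Check cell (0,9):
  A: rows 0-4 cols 7-10 z=1 -> covers; best now A (z=1)
  B: rows 0-2 cols 7-10 z=3 -> covers; best now A (z=1)
  C: rows 1-2 cols 3-4 -> outside (row miss)
Winner: A at z=1

Answer: A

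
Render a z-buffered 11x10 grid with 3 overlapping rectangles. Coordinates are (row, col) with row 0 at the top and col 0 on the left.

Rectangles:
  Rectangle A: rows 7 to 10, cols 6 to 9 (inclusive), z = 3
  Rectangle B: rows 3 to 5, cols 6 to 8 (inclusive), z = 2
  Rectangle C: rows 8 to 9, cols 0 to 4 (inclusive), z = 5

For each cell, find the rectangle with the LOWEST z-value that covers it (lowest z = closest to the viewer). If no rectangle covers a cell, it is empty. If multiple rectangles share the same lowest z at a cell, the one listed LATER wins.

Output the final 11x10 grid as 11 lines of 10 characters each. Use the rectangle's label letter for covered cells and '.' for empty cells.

..........
..........
..........
......BBB.
......BBB.
......BBB.
..........
......AAAA
CCCCC.AAAA
CCCCC.AAAA
......AAAA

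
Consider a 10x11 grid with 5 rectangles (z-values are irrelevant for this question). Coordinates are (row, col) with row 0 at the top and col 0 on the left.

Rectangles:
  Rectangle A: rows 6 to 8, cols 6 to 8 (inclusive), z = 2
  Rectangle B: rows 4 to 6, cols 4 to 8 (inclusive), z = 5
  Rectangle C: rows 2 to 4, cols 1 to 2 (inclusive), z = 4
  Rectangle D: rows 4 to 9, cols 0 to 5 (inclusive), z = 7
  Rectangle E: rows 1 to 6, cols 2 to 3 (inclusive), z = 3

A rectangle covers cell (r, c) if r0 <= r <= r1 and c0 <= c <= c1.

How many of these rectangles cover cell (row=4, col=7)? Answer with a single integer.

Check cell (4,7):
  A: rows 6-8 cols 6-8 -> outside (row miss)
  B: rows 4-6 cols 4-8 -> covers
  C: rows 2-4 cols 1-2 -> outside (col miss)
  D: rows 4-9 cols 0-5 -> outside (col miss)
  E: rows 1-6 cols 2-3 -> outside (col miss)
Count covering = 1

Answer: 1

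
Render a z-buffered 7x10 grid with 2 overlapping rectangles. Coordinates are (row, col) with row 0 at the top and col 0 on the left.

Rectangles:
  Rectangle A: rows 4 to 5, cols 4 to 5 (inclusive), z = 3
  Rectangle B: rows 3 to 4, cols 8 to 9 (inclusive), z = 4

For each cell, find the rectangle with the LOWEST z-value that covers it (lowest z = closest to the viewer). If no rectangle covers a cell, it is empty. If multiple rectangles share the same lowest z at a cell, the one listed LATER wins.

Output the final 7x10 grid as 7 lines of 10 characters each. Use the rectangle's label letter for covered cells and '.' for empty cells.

..........
..........
..........
........BB
....AA..BB
....AA....
..........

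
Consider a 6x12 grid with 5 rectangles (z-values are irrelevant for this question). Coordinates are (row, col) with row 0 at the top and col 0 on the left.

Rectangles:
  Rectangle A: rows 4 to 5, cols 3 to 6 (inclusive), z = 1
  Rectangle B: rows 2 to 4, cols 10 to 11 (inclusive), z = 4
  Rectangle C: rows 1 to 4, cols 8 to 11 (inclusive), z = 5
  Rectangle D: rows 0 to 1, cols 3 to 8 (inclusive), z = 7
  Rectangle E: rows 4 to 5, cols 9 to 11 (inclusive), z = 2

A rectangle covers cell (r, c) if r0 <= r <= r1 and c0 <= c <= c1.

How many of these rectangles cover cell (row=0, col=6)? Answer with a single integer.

Check cell (0,6):
  A: rows 4-5 cols 3-6 -> outside (row miss)
  B: rows 2-4 cols 10-11 -> outside (row miss)
  C: rows 1-4 cols 8-11 -> outside (row miss)
  D: rows 0-1 cols 3-8 -> covers
  E: rows 4-5 cols 9-11 -> outside (row miss)
Count covering = 1

Answer: 1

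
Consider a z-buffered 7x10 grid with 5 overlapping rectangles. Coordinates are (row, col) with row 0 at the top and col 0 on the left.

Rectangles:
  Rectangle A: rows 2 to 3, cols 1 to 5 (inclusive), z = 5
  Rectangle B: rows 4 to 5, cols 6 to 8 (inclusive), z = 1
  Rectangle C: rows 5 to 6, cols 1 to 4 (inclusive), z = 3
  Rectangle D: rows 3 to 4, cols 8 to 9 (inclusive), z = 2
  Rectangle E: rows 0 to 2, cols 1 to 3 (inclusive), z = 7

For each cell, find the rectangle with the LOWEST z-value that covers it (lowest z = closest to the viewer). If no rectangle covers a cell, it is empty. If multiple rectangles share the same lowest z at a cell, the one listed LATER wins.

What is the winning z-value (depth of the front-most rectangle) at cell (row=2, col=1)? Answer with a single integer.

Check cell (2,1):
  A: rows 2-3 cols 1-5 z=5 -> covers; best now A (z=5)
  B: rows 4-5 cols 6-8 -> outside (row miss)
  C: rows 5-6 cols 1-4 -> outside (row miss)
  D: rows 3-4 cols 8-9 -> outside (row miss)
  E: rows 0-2 cols 1-3 z=7 -> covers; best now A (z=5)
Winner: A at z=5

Answer: 5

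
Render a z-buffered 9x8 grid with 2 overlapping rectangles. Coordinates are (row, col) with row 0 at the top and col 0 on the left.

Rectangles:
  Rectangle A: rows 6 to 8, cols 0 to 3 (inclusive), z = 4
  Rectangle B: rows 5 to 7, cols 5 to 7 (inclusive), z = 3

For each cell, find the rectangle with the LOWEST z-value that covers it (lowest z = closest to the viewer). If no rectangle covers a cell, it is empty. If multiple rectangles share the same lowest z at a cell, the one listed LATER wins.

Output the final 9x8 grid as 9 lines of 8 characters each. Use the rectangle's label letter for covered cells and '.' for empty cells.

........
........
........
........
........
.....BBB
AAAA.BBB
AAAA.BBB
AAAA....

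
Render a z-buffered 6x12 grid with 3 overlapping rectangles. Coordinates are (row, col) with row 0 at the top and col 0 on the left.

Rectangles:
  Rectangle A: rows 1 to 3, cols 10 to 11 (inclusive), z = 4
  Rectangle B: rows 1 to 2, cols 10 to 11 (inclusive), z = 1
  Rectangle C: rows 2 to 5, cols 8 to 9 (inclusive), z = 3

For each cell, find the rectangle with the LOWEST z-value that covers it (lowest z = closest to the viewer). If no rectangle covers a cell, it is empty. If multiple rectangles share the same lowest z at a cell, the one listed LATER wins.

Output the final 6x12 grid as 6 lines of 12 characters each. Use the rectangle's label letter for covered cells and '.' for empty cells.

............
..........BB
........CCBB
........CCAA
........CC..
........CC..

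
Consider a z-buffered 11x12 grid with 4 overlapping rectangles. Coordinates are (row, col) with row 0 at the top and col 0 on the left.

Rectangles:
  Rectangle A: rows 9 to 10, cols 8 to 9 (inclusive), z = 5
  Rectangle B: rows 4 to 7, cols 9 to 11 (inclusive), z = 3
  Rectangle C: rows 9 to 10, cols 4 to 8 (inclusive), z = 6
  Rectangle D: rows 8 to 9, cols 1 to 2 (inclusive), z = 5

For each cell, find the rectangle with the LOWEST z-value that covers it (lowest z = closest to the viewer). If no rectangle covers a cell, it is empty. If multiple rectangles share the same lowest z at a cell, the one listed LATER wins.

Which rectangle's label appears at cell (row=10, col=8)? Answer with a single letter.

Answer: A

Derivation:
Check cell (10,8):
  A: rows 9-10 cols 8-9 z=5 -> covers; best now A (z=5)
  B: rows 4-7 cols 9-11 -> outside (row miss)
  C: rows 9-10 cols 4-8 z=6 -> covers; best now A (z=5)
  D: rows 8-9 cols 1-2 -> outside (row miss)
Winner: A at z=5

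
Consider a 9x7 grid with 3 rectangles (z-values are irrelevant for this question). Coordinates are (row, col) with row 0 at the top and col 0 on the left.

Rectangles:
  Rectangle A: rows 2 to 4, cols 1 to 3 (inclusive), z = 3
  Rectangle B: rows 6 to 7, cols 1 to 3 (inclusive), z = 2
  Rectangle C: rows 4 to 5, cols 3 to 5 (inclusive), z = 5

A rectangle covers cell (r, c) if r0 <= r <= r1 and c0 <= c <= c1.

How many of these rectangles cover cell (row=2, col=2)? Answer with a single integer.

Check cell (2,2):
  A: rows 2-4 cols 1-3 -> covers
  B: rows 6-7 cols 1-3 -> outside (row miss)
  C: rows 4-5 cols 3-5 -> outside (row miss)
Count covering = 1

Answer: 1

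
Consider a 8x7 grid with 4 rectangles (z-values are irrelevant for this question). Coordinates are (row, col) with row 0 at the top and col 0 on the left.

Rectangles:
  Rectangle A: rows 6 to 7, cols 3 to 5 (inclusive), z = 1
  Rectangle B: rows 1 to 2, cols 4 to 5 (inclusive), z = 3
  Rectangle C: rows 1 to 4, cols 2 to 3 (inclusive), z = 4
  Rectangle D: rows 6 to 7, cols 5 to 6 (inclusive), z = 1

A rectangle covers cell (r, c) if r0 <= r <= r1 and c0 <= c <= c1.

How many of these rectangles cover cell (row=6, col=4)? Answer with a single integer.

Answer: 1

Derivation:
Check cell (6,4):
  A: rows 6-7 cols 3-5 -> covers
  B: rows 1-2 cols 4-5 -> outside (row miss)
  C: rows 1-4 cols 2-3 -> outside (row miss)
  D: rows 6-7 cols 5-6 -> outside (col miss)
Count covering = 1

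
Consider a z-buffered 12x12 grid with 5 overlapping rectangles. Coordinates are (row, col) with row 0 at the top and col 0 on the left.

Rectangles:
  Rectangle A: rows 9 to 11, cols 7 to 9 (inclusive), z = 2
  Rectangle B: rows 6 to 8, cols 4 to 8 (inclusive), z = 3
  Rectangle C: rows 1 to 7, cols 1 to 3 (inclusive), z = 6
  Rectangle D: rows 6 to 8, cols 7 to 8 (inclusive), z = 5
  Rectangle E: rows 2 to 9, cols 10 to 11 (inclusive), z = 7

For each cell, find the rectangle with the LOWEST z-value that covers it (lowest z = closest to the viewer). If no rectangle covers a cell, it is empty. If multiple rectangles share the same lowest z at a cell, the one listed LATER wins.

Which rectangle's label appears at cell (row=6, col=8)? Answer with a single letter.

Check cell (6,8):
  A: rows 9-11 cols 7-9 -> outside (row miss)
  B: rows 6-8 cols 4-8 z=3 -> covers; best now B (z=3)
  C: rows 1-7 cols 1-3 -> outside (col miss)
  D: rows 6-8 cols 7-8 z=5 -> covers; best now B (z=3)
  E: rows 2-9 cols 10-11 -> outside (col miss)
Winner: B at z=3

Answer: B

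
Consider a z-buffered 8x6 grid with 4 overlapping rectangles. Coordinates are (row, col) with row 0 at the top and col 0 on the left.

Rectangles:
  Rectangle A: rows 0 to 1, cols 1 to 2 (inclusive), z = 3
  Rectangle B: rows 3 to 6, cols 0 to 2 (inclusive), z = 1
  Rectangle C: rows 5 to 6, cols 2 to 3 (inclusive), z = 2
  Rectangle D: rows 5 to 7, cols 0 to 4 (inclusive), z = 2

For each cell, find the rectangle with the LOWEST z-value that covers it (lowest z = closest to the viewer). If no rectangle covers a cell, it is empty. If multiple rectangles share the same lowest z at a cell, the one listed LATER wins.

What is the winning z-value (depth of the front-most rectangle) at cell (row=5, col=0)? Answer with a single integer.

Answer: 1

Derivation:
Check cell (5,0):
  A: rows 0-1 cols 1-2 -> outside (row miss)
  B: rows 3-6 cols 0-2 z=1 -> covers; best now B (z=1)
  C: rows 5-6 cols 2-3 -> outside (col miss)
  D: rows 5-7 cols 0-4 z=2 -> covers; best now B (z=1)
Winner: B at z=1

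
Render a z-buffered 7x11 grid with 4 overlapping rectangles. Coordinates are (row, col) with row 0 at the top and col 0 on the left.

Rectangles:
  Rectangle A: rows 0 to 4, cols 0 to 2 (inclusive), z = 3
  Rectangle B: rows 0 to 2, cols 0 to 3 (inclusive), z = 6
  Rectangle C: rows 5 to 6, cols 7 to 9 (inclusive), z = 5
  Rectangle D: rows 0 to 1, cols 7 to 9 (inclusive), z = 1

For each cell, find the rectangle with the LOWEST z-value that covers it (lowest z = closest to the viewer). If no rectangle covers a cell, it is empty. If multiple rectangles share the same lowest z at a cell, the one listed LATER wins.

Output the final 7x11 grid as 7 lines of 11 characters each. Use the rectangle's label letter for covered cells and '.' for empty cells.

AAAB...DDD.
AAAB...DDD.
AAAB.......
AAA........
AAA........
.......CCC.
.......CCC.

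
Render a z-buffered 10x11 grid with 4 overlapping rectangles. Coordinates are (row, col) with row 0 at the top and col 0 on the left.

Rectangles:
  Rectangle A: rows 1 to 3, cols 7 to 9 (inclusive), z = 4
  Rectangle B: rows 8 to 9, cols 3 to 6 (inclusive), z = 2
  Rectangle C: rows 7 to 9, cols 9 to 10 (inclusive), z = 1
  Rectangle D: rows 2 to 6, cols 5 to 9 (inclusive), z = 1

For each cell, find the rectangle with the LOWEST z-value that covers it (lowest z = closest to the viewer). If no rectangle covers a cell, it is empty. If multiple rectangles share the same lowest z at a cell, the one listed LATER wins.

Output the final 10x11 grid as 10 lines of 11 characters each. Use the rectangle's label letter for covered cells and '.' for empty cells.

...........
.......AAA.
.....DDDDD.
.....DDDDD.
.....DDDDD.
.....DDDDD.
.....DDDDD.
.........CC
...BBBB..CC
...BBBB..CC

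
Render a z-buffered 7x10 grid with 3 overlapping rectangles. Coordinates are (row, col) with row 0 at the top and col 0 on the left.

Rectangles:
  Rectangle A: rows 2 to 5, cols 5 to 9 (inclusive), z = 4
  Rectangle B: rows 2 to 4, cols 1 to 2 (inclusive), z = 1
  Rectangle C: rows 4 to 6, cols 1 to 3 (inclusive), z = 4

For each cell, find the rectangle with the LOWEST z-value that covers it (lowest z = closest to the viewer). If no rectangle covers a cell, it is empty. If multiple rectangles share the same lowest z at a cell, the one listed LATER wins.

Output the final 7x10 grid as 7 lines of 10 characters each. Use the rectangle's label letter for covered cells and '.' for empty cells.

..........
..........
.BB..AAAAA
.BB..AAAAA
.BBC.AAAAA
.CCC.AAAAA
.CCC......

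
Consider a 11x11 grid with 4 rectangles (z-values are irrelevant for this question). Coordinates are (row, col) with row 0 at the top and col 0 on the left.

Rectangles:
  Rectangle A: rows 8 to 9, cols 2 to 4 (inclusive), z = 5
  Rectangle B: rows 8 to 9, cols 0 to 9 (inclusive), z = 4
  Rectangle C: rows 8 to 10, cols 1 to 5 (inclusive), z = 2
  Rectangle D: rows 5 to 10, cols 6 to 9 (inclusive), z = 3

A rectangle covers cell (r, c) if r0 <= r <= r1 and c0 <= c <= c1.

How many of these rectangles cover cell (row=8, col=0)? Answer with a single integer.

Check cell (8,0):
  A: rows 8-9 cols 2-4 -> outside (col miss)
  B: rows 8-9 cols 0-9 -> covers
  C: rows 8-10 cols 1-5 -> outside (col miss)
  D: rows 5-10 cols 6-9 -> outside (col miss)
Count covering = 1

Answer: 1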